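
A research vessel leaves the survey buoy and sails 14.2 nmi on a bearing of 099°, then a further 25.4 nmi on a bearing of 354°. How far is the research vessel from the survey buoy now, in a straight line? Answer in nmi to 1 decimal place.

Leg 1 (099°, 14.2 nmi): east 14.2 sin 99° = 14.03, north 14.2 cos 99° = -2.22
Leg 2 (354°, 25.4 nmi): east 25.4 sin 354° = -2.66, north 25.4 cos 354° = 25.26
Net: 11.37 east, 23.04 north. Distance = √((11.37)² + (23.04)²) = 25.692 nmi.

25.7 nmi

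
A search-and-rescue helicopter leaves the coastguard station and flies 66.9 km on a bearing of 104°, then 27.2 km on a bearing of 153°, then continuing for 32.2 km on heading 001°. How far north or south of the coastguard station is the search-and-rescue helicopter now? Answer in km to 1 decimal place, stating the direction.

8.2 km south

Leg 1 (104°, 66.9 km): east 66.9 sin 104° = 64.91, north 66.9 cos 104° = -16.18
Leg 2 (153°, 27.2 km): east 27.2 sin 153° = 12.35, north 27.2 cos 153° = -24.24
Leg 3 (001°, 32.2 km): east 32.2 sin 1° = 0.56, north 32.2 cos 1° = 32.20
Net north component: -8.22 km.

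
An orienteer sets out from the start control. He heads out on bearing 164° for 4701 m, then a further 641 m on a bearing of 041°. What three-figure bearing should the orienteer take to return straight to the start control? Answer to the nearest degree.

337°

Leg 1 (164°, 4701 m): east 4701 sin 164° = 1295.77, north 4701 cos 164° = -4518.89
Leg 2 (041°, 641 m): east 641 sin 41° = 420.53, north 641 cos 41° = 483.77
Net displacement: 1716.31 east, -4035.12 north. Direction back to start is (-1716.31, 4035.12): bearing = atan2(-1716.31, 4035.12) mod 360° = 336.96° ≈ 337°.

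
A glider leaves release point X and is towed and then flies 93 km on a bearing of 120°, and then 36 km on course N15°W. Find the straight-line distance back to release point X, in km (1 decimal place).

72.2 km

Leg 1 (120°, 93 km): east 93 sin 120° = 80.54, north 93 cos 120° = -46.50
Leg 2 (N15°W, 36 km): east 36 sin 345° = -9.32, north 36 cos 345° = 34.77
Net: 71.22 east, -11.73 north. Distance = √((71.22)² + (-11.73)²) = 72.182 km.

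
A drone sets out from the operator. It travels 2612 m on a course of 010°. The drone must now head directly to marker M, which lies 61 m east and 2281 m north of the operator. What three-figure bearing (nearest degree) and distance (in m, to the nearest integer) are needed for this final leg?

Leg 1 (010°, 2612 m): east 2612 sin 10° = 453.57, north 2612 cos 10° = 2572.32
Current position: (453.57, 2572.32). Target: (61, 2281). Remaining: Δeast = -392.57, Δnorth = -291.32.
Bearing = atan2(-392.57, -291.32) mod 360° = 233.42°; distance = √((-392.57)² + (-291.32)²) = 488.852 m.

233°, 489 m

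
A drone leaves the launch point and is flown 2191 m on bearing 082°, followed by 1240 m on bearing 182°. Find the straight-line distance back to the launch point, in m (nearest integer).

Leg 1 (082°, 2191 m): east 2191 sin 82° = 2169.68, north 2191 cos 82° = 304.93
Leg 2 (182°, 1240 m): east 1240 sin 182° = -43.28, north 1240 cos 182° = -1239.24
Net: 2126.40 east, -934.32 north. Distance = √((2126.40)² + (-934.32)²) = 2322.613 m.

2323 m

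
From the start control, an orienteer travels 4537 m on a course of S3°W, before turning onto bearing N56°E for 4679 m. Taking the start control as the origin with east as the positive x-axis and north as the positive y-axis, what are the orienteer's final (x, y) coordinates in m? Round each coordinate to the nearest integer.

Leg 1 (S3°W, 4537 m): east 4537 sin 183° = -237.45, north 4537 cos 183° = -4530.78
Leg 2 (N56°E, 4679 m): east 4679 sin 56° = 3879.07, north 4679 cos 56° = 2616.46
Summing: 3641.62 m east, -1914.32 m north → (3642, -1914).

(3642, -1914)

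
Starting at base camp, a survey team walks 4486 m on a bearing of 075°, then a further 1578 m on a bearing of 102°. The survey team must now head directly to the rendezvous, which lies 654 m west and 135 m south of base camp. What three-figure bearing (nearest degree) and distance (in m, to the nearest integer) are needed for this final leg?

Leg 1 (075°, 4486 m): east 4486 sin 75° = 4333.14, north 4486 cos 75° = 1161.06
Leg 2 (102°, 1578 m): east 1578 sin 102° = 1543.52, north 1578 cos 102° = -328.08
Current position: (5876.66, 832.98). Target: (-654, -135). Remaining: Δeast = -6530.66, Δnorth = -967.98.
Bearing = atan2(-6530.66, -967.98) mod 360° = 261.57°; distance = √((-6530.66)² + (-967.98)²) = 6602.007 m.

262°, 6602 m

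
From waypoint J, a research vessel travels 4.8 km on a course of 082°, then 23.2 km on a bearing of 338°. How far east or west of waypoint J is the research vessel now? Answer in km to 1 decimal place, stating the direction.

3.9 km west

Leg 1 (082°, 4.8 km): east 4.8 sin 82° = 4.75, north 4.8 cos 82° = 0.67
Leg 2 (338°, 23.2 km): east 23.2 sin 338° = -8.69, north 23.2 cos 338° = 21.51
Net east component: -3.94 km.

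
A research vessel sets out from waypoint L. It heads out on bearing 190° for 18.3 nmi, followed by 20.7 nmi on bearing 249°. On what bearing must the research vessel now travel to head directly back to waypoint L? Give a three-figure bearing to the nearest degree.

Leg 1 (190°, 18.3 nmi): east 18.3 sin 190° = -3.18, north 18.3 cos 190° = -18.02
Leg 2 (249°, 20.7 nmi): east 20.7 sin 249° = -19.33, north 20.7 cos 249° = -7.42
Net displacement: -22.50 east, -25.44 north. Direction back to start is (22.50, 25.44): bearing = atan2(22.50, 25.44) mod 360° = 41.49° ≈ 041°.

041°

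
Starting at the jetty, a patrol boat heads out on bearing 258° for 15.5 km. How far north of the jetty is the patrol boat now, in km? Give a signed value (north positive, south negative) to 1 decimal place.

-3.2 km

Leg 1 (258°, 15.5 km): east 15.5 sin 258° = -15.16, north 15.5 cos 258° = -3.22
Net north component: -3.22 km.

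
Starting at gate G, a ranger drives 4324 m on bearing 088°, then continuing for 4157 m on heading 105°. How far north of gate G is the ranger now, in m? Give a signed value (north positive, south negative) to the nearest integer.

-925 m

Leg 1 (088°, 4324 m): east 4324 sin 88° = 4321.37, north 4324 cos 88° = 150.91
Leg 2 (105°, 4157 m): east 4157 sin 105° = 4015.35, north 4157 cos 105° = -1075.91
Net north component: -925.01 m.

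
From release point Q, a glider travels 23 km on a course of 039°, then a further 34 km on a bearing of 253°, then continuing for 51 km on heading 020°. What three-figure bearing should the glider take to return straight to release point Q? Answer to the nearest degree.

179°

Leg 1 (039°, 23 km): east 23 sin 39° = 14.47, north 23 cos 39° = 17.87
Leg 2 (253°, 34 km): east 34 sin 253° = -32.51, north 34 cos 253° = -9.94
Leg 3 (020°, 51 km): east 51 sin 20° = 17.44, north 51 cos 20° = 47.92
Net displacement: -0.60 east, 55.86 north. Direction back to start is (0.60, -55.86): bearing = atan2(0.60, -55.86) mod 360° = 179.39° ≈ 179°.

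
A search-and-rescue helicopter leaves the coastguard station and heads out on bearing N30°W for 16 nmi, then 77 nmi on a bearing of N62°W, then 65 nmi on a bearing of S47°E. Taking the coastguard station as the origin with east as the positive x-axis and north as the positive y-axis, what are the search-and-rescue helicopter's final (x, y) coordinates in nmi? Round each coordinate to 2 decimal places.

(-28.45, 5.68)

Leg 1 (N30°W, 16 nmi): east 16 sin 330° = -8.00, north 16 cos 330° = 13.86
Leg 2 (N62°W, 77 nmi): east 77 sin 298° = -67.99, north 77 cos 298° = 36.15
Leg 3 (S47°E, 65 nmi): east 65 sin 133° = 47.54, north 65 cos 133° = -44.33
Summing: -28.45 nmi east, 5.68 nmi north → (-28.45, 5.68).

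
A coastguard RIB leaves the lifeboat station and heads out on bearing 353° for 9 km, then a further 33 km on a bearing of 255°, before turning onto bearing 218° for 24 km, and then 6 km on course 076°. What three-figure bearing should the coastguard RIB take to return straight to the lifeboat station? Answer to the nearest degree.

068°

Leg 1 (353°, 9 km): east 9 sin 353° = -1.10, north 9 cos 353° = 8.93
Leg 2 (255°, 33 km): east 33 sin 255° = -31.88, north 33 cos 255° = -8.54
Leg 3 (218°, 24 km): east 24 sin 218° = -14.78, north 24 cos 218° = -18.91
Leg 4 (076°, 6 km): east 6 sin 76° = 5.82, north 6 cos 76° = 1.45
Net displacement: -41.93 east, -17.07 north. Direction back to start is (41.93, 17.07): bearing = atan2(41.93, 17.07) mod 360° = 67.85° ≈ 068°.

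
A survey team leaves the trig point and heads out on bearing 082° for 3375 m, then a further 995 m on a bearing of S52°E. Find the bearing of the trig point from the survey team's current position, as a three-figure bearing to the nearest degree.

272°

Leg 1 (082°, 3375 m): east 3375 sin 82° = 3342.15, north 3375 cos 82° = 469.71
Leg 2 (S52°E, 995 m): east 995 sin 128° = 784.07, north 995 cos 128° = -612.58
Net displacement: 4126.23 east, -142.87 north. Direction back to start is (-4126.23, 142.87): bearing = atan2(-4126.23, 142.87) mod 360° = 271.98° ≈ 272°.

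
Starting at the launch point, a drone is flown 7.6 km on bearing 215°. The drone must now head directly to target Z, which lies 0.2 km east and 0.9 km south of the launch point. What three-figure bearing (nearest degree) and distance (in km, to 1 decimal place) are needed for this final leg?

041°, 7.0 km

Leg 1 (215°, 7.6 km): east 7.6 sin 215° = -4.36, north 7.6 cos 215° = -6.23
Current position: (-4.36, -6.23). Target: (0.2, -0.9). Remaining: Δeast = 4.56, Δnorth = 5.33.
Bearing = atan2(4.56, 5.33) mod 360° = 40.57°; distance = √((4.56)² + (5.33)²) = 7.011 km.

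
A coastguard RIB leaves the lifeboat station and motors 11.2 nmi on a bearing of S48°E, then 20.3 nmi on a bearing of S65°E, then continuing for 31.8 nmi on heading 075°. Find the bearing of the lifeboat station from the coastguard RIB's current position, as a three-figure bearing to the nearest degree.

Leg 1 (S48°E, 11.2 nmi): east 11.2 sin 132° = 8.32, north 11.2 cos 132° = -7.49
Leg 2 (S65°E, 20.3 nmi): east 20.3 sin 115° = 18.40, north 20.3 cos 115° = -8.58
Leg 3 (075°, 31.8 nmi): east 31.8 sin 75° = 30.72, north 31.8 cos 75° = 8.23
Net displacement: 57.44 east, -7.84 north. Direction back to start is (-57.44, 7.84): bearing = atan2(-57.44, 7.84) mod 360° = 277.78° ≈ 278°.

278°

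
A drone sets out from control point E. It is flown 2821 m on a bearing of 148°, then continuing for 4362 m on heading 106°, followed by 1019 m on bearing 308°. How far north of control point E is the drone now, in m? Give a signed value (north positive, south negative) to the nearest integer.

Leg 1 (148°, 2821 m): east 2821 sin 148° = 1494.90, north 2821 cos 148° = -2392.34
Leg 2 (106°, 4362 m): east 4362 sin 106° = 4193.02, north 4362 cos 106° = -1202.33
Leg 3 (308°, 1019 m): east 1019 sin 308° = -802.98, north 1019 cos 308° = 627.36
Net north component: -2967.31 m.

-2967 m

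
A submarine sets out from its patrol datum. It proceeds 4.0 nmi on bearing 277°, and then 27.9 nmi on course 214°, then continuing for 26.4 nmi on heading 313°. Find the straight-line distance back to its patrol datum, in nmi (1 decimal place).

Leg 1 (277°, 4.0 nmi): east 4.0 sin 277° = -3.97, north 4.0 cos 277° = 0.49
Leg 2 (214°, 27.9 nmi): east 27.9 sin 214° = -15.60, north 27.9 cos 214° = -23.13
Leg 3 (313°, 26.4 nmi): east 26.4 sin 313° = -19.31, north 26.4 cos 313° = 18.00
Net: -38.88 east, -4.64 north. Distance = √((-38.88)² + (-4.64)²) = 39.155 nmi.

39.2 nmi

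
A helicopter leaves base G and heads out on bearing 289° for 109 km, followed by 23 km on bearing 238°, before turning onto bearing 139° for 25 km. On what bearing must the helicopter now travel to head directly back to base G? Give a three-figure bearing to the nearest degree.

Leg 1 (289°, 109 km): east 109 sin 289° = -103.06, north 109 cos 289° = 35.49
Leg 2 (238°, 23 km): east 23 sin 238° = -19.51, north 23 cos 238° = -12.19
Leg 3 (139°, 25 km): east 25 sin 139° = 16.40, north 25 cos 139° = -18.87
Net displacement: -106.17 east, 4.43 north. Direction back to start is (106.17, -4.43): bearing = atan2(106.17, -4.43) mod 360° = 92.39° ≈ 092°.

092°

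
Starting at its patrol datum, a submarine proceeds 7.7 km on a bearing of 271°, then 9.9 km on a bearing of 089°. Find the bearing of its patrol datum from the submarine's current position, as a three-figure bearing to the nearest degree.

262°

Leg 1 (271°, 7.7 km): east 7.7 sin 271° = -7.70, north 7.7 cos 271° = 0.13
Leg 2 (089°, 9.9 km): east 9.9 sin 89° = 9.90, north 9.9 cos 89° = 0.17
Net displacement: 2.20 east, 0.31 north. Direction back to start is (-2.20, -0.31): bearing = atan2(-2.20, -0.31) mod 360° = 262.05° ≈ 262°.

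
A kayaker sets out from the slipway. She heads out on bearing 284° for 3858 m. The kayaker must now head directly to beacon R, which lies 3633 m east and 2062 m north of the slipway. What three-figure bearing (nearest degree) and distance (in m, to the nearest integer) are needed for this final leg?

081°, 7462 m

Leg 1 (284°, 3858 m): east 3858 sin 284° = -3743.40, north 3858 cos 284° = 933.33
Current position: (-3743.40, 933.33). Target: (3633, 2062). Remaining: Δeast = 7376.40, Δnorth = 1128.67.
Bearing = atan2(7376.40, 1128.67) mod 360° = 81.30°; distance = √((7376.40)² + (1128.67)²) = 7462.250 m.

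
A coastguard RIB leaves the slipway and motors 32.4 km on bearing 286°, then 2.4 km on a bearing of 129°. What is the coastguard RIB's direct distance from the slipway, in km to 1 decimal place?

30.2 km

Leg 1 (286°, 32.4 km): east 32.4 sin 286° = -31.14, north 32.4 cos 286° = 8.93
Leg 2 (129°, 2.4 km): east 2.4 sin 129° = 1.87, north 2.4 cos 129° = -1.51
Net: -29.28 east, 7.42 north. Distance = √((-29.28)² + (7.42)²) = 30.205 km.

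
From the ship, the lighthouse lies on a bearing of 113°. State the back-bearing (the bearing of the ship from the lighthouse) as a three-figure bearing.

293°

Back-bearing = 113° + 180° = 293°.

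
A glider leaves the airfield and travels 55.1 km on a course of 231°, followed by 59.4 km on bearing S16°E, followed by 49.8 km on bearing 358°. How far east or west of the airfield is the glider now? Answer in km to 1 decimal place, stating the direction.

28.2 km west

Leg 1 (231°, 55.1 km): east 55.1 sin 231° = -42.82, north 55.1 cos 231° = -34.68
Leg 2 (S16°E, 59.4 km): east 59.4 sin 164° = 16.37, north 59.4 cos 164° = -57.10
Leg 3 (358°, 49.8 km): east 49.8 sin 358° = -1.74, north 49.8 cos 358° = 49.77
Net east component: -28.19 km.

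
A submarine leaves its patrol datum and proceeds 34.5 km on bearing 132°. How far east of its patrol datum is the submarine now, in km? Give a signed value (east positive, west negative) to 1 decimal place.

25.6 km

Leg 1 (132°, 34.5 km): east 34.5 sin 132° = 25.64, north 34.5 cos 132° = -23.09
Net east component: 25.64 km.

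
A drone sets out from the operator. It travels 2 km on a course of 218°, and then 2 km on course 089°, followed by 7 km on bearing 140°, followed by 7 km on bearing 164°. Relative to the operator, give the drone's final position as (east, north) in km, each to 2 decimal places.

(7.20, -13.63)

Leg 1 (218°, 2 km): east 2 sin 218° = -1.23, north 2 cos 218° = -1.58
Leg 2 (089°, 2 km): east 2 sin 89° = 2.00, north 2 cos 89° = 0.03
Leg 3 (140°, 7 km): east 7 sin 140° = 4.50, north 7 cos 140° = -5.36
Leg 4 (164°, 7 km): east 7 sin 164° = 1.93, north 7 cos 164° = -6.73
Summing: 7.20 km east, -13.63 km north → (7.20, -13.63).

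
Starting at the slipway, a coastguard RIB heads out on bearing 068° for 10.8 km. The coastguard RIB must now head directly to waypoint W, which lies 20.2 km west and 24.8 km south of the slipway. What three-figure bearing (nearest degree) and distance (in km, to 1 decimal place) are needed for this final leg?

226°, 41.8 km

Leg 1 (068°, 10.8 km): east 10.8 sin 68° = 10.01, north 10.8 cos 68° = 4.05
Current position: (10.01, 4.05). Target: (-20.2, -24.8). Remaining: Δeast = -30.21, Δnorth = -28.85.
Bearing = atan2(-30.21, -28.85) mod 360° = 226.33°; distance = √((-30.21)² + (-28.85)²) = 41.772 km.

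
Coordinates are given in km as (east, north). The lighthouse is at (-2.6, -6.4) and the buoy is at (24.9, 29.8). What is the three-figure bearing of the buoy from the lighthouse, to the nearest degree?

Δeast = 24.9 − -2.6 = 27.50; Δnorth = 29.8 − -6.4 = 36.20.
Bearing = atan2(Δeast, Δnorth) mod 360° = 37.22° ≈ 037°.

037°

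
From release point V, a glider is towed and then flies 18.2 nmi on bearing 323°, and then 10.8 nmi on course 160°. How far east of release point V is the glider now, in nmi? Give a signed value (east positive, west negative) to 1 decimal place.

-7.3 nmi

Leg 1 (323°, 18.2 nmi): east 18.2 sin 323° = -10.95, north 18.2 cos 323° = 14.54
Leg 2 (160°, 10.8 nmi): east 10.8 sin 160° = 3.69, north 10.8 cos 160° = -10.15
Net east component: -7.26 nmi.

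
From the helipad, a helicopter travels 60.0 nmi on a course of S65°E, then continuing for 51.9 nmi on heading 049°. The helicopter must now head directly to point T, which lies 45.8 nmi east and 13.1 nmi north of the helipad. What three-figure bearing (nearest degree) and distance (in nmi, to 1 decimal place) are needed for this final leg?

Leg 1 (S65°E, 60.0 nmi): east 60.0 sin 115° = 54.38, north 60.0 cos 115° = -25.36
Leg 2 (049°, 51.9 nmi): east 51.9 sin 49° = 39.17, north 51.9 cos 49° = 34.05
Current position: (93.55, 8.69). Target: (45.8, 13.1). Remaining: Δeast = -47.75, Δnorth = 4.41.
Bearing = atan2(-47.75, 4.41) mod 360° = 275.27°; distance = √((-47.75)² + (4.41)²) = 47.951 nmi.

275°, 48.0 nmi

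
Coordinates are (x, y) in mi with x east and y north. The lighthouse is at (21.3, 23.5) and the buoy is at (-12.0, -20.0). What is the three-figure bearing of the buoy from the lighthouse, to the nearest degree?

217°

Δeast = -12.0 − 21.3 = -33.30; Δnorth = -20.0 − 23.5 = -43.50.
Bearing = atan2(Δeast, Δnorth) mod 360° = 217.43° ≈ 217°.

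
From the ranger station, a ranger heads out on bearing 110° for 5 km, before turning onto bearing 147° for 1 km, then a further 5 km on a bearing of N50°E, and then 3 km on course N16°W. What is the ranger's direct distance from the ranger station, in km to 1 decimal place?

Leg 1 (110°, 5 km): east 5 sin 110° = 4.70, north 5 cos 110° = -1.71
Leg 2 (147°, 1 km): east 1 sin 147° = 0.54, north 1 cos 147° = -0.84
Leg 3 (N50°E, 5 km): east 5 sin 50° = 3.83, north 5 cos 50° = 3.21
Leg 4 (N16°W, 3 km): east 3 sin 344° = -0.83, north 3 cos 344° = 2.88
Net: 8.25 east, 3.55 north. Distance = √((8.25)² + (3.55)²) = 8.978 km.

9.0 km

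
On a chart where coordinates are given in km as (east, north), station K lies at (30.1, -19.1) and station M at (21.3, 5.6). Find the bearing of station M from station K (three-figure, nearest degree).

Δeast = 21.3 − 30.1 = -8.80; Δnorth = 5.6 − -19.1 = 24.70.
Bearing = atan2(Δeast, Δnorth) mod 360° = 340.39° ≈ 340°.

340°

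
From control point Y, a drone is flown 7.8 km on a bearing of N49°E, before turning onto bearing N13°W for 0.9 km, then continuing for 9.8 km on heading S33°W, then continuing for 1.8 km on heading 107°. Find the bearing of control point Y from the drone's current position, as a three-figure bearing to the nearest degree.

Leg 1 (N49°E, 7.8 km): east 7.8 sin 49° = 5.89, north 7.8 cos 49° = 5.12
Leg 2 (N13°W, 0.9 km): east 0.9 sin 347° = -0.20, north 0.9 cos 347° = 0.88
Leg 3 (S33°W, 9.8 km): east 9.8 sin 213° = -5.34, north 9.8 cos 213° = -8.22
Leg 4 (107°, 1.8 km): east 1.8 sin 107° = 1.72, north 1.8 cos 107° = -0.53
Net displacement: 2.07 east, -2.75 north. Direction back to start is (-2.07, 2.75): bearing = atan2(-2.07, 2.75) mod 360° = 323.07° ≈ 323°.

323°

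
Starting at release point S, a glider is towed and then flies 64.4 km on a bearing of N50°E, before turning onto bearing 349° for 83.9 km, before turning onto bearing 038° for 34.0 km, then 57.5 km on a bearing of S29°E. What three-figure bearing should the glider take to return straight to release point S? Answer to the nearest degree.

Leg 1 (N50°E, 64.4 km): east 64.4 sin 50° = 49.33, north 64.4 cos 50° = 41.40
Leg 2 (349°, 83.9 km): east 83.9 sin 349° = -16.01, north 83.9 cos 349° = 82.36
Leg 3 (038°, 34.0 km): east 34.0 sin 38° = 20.93, north 34.0 cos 38° = 26.79
Leg 4 (S29°E, 57.5 km): east 57.5 sin 151° = 27.88, north 57.5 cos 151° = -50.29
Net displacement: 82.13 east, 100.26 north. Direction back to start is (-82.13, -100.26): bearing = atan2(-82.13, -100.26) mod 360° = 219.33° ≈ 219°.

219°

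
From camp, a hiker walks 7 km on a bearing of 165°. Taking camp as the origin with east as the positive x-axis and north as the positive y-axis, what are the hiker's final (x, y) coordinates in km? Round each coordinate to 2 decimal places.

Leg 1 (165°, 7 km): east 7 sin 165° = 1.81, north 7 cos 165° = -6.76
Summing: 1.81 km east, -6.76 km north → (1.81, -6.76).

(1.81, -6.76)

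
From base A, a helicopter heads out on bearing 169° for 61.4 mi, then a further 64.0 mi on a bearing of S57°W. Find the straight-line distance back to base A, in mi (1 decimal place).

Leg 1 (169°, 61.4 mi): east 61.4 sin 169° = 11.72, north 61.4 cos 169° = -60.27
Leg 2 (S57°W, 64.0 mi): east 64.0 sin 237° = -53.67, north 64.0 cos 237° = -34.86
Net: -41.96 east, -95.13 north. Distance = √((-41.96)² + (-95.13)²) = 103.971 mi.

104.0 mi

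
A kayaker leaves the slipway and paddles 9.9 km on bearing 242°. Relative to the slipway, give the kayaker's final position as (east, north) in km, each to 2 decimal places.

(-8.74, -4.65)

Leg 1 (242°, 9.9 km): east 9.9 sin 242° = -8.74, north 9.9 cos 242° = -4.65
Summing: -8.74 km east, -4.65 km north → (-8.74, -4.65).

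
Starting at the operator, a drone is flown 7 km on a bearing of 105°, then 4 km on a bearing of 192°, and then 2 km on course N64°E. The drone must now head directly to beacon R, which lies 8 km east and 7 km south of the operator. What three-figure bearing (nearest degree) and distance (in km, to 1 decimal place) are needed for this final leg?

Leg 1 (105°, 7 km): east 7 sin 105° = 6.76, north 7 cos 105° = -1.81
Leg 2 (192°, 4 km): east 4 sin 192° = -0.83, north 4 cos 192° = -3.91
Leg 3 (N64°E, 2 km): east 2 sin 64° = 1.80, north 2 cos 64° = 0.88
Current position: (7.73, -4.85). Target: (8, -7). Remaining: Δeast = 0.27, Δnorth = -2.15.
Bearing = atan2(0.27, -2.15) mod 360° = 172.78°; distance = √((0.27)² + (-2.15)²) = 2.170 km.

173°, 2.2 km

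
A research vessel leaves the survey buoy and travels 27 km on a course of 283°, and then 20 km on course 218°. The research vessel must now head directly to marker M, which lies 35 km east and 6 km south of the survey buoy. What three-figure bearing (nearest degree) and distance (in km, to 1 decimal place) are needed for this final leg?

087°, 73.7 km

Leg 1 (283°, 27 km): east 27 sin 283° = -26.31, north 27 cos 283° = 6.07
Leg 2 (218°, 20 km): east 20 sin 218° = -12.31, north 20 cos 218° = -15.76
Current position: (-38.62, -9.69). Target: (35, -6). Remaining: Δeast = 73.62, Δnorth = 3.69.
Bearing = atan2(73.62, 3.69) mod 360° = 87.13°; distance = √((73.62)² + (3.69)²) = 73.713 km.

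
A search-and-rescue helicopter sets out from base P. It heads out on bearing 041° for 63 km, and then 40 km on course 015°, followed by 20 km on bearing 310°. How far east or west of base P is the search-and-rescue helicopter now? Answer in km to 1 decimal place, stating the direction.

Leg 1 (041°, 63 km): east 63 sin 41° = 41.33, north 63 cos 41° = 47.55
Leg 2 (015°, 40 km): east 40 sin 15° = 10.35, north 40 cos 15° = 38.64
Leg 3 (310°, 20 km): east 20 sin 310° = -15.32, north 20 cos 310° = 12.86
Net east component: 36.36 km.

36.4 km east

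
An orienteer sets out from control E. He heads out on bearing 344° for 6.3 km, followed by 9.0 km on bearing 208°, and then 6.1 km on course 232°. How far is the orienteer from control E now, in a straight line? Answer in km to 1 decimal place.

12.2 km

Leg 1 (344°, 6.3 km): east 6.3 sin 344° = -1.74, north 6.3 cos 344° = 6.06
Leg 2 (208°, 9.0 km): east 9.0 sin 208° = -4.23, north 9.0 cos 208° = -7.95
Leg 3 (232°, 6.1 km): east 6.1 sin 232° = -4.81, north 6.1 cos 232° = -3.76
Net: -10.77 east, -5.65 north. Distance = √((-10.77)² + (-5.65)²) = 12.159 km.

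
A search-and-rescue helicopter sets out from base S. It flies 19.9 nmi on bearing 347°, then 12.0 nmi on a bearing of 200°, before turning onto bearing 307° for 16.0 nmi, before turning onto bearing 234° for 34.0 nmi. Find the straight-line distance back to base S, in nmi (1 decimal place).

Leg 1 (347°, 19.9 nmi): east 19.9 sin 347° = -4.48, north 19.9 cos 347° = 19.39
Leg 2 (200°, 12.0 nmi): east 12.0 sin 200° = -4.10, north 12.0 cos 200° = -11.28
Leg 3 (307°, 16.0 nmi): east 16.0 sin 307° = -12.78, north 16.0 cos 307° = 9.63
Leg 4 (234°, 34.0 nmi): east 34.0 sin 234° = -27.51, north 34.0 cos 234° = -19.98
Net: -48.87 east, -2.24 north. Distance = √((-48.87)² + (-2.24)²) = 48.917 nmi.

48.9 nmi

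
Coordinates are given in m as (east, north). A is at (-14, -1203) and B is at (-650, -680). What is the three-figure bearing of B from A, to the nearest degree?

309°

Δeast = -650 − -14 = -636.00; Δnorth = -680 − -1203 = 523.00.
Bearing = atan2(Δeast, Δnorth) mod 360° = 309.43° ≈ 309°.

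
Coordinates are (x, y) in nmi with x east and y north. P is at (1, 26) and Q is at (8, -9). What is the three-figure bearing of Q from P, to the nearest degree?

169°

Δeast = 8 − 1 = 7.00; Δnorth = -9 − 26 = -35.00.
Bearing = atan2(Δeast, Δnorth) mod 360° = 168.69° ≈ 169°.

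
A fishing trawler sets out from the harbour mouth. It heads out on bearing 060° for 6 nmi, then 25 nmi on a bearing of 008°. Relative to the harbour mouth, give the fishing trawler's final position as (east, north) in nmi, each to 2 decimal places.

Leg 1 (060°, 6 nmi): east 6 sin 60° = 5.20, north 6 cos 60° = 3.00
Leg 2 (008°, 25 nmi): east 25 sin 8° = 3.48, north 25 cos 8° = 24.76
Summing: 8.68 nmi east, 27.76 nmi north → (8.68, 27.76).

(8.68, 27.76)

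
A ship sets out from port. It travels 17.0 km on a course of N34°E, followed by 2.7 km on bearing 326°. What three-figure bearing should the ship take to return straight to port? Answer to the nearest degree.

Leg 1 (N34°E, 17.0 km): east 17.0 sin 34° = 9.51, north 17.0 cos 34° = 14.09
Leg 2 (326°, 2.7 km): east 2.7 sin 326° = -1.51, north 2.7 cos 326° = 2.24
Net displacement: 8.00 east, 16.33 north. Direction back to start is (-8.00, -16.33): bearing = atan2(-8.00, -16.33) mod 360° = 206.09° ≈ 206°.

206°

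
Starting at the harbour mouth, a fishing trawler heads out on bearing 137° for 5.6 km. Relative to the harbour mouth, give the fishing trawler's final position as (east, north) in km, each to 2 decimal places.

Leg 1 (137°, 5.6 km): east 5.6 sin 137° = 3.82, north 5.6 cos 137° = -4.10
Summing: 3.82 km east, -4.10 km north → (3.82, -4.10).

(3.82, -4.10)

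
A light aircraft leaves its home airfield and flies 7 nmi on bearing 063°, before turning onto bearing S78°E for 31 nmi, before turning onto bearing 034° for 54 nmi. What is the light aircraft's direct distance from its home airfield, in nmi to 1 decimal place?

Leg 1 (063°, 7 nmi): east 7 sin 63° = 6.24, north 7 cos 63° = 3.18
Leg 2 (S78°E, 31 nmi): east 31 sin 102° = 30.32, north 31 cos 102° = -6.45
Leg 3 (034°, 54 nmi): east 54 sin 34° = 30.20, north 54 cos 34° = 44.77
Net: 66.76 east, 41.50 north. Distance = √((66.76)² + (41.50)²) = 78.605 nmi.

78.6 nmi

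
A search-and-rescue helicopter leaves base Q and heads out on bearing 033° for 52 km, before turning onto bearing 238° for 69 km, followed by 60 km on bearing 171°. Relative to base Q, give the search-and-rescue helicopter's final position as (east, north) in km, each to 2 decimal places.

Leg 1 (033°, 52 km): east 52 sin 33° = 28.32, north 52 cos 33° = 43.61
Leg 2 (238°, 69 km): east 69 sin 238° = -58.52, north 69 cos 238° = -36.56
Leg 3 (171°, 60 km): east 60 sin 171° = 9.39, north 60 cos 171° = -59.26
Summing: -20.81 km east, -52.21 km north → (-20.81, -52.21).

(-20.81, -52.21)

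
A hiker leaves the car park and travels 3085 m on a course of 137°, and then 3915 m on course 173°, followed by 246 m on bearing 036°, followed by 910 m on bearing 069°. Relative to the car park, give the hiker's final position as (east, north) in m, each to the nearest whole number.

(3575, -5617)

Leg 1 (137°, 3085 m): east 3085 sin 137° = 2103.96, north 3085 cos 137° = -2256.23
Leg 2 (173°, 3915 m): east 3915 sin 173° = 477.12, north 3915 cos 173° = -3885.82
Leg 3 (036°, 246 m): east 246 sin 36° = 144.60, north 246 cos 36° = 199.02
Leg 4 (069°, 910 m): east 910 sin 69° = 849.56, north 910 cos 69° = 326.11
Summing: 3575.24 m east, -5616.91 m north → (3575, -5617).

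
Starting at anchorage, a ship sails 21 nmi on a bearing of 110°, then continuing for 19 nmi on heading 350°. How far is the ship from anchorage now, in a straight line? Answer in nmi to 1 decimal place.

Leg 1 (110°, 21 nmi): east 21 sin 110° = 19.73, north 21 cos 110° = -7.18
Leg 2 (350°, 19 nmi): east 19 sin 350° = -3.30, north 19 cos 350° = 18.71
Net: 16.43 east, 11.53 north. Distance = √((16.43)² + (11.53)²) = 20.075 nmi.

20.1 nmi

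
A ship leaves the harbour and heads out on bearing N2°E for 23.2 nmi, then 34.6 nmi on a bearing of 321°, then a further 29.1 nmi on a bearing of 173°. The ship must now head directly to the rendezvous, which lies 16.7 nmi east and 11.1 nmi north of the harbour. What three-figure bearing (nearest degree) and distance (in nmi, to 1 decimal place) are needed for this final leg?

Leg 1 (N2°E, 23.2 nmi): east 23.2 sin 2° = 0.81, north 23.2 cos 2° = 23.19
Leg 2 (321°, 34.6 nmi): east 34.6 sin 321° = -21.77, north 34.6 cos 321° = 26.89
Leg 3 (173°, 29.1 nmi): east 29.1 sin 173° = 3.55, north 29.1 cos 173° = -28.88
Current position: (-17.42, 21.19). Target: (16.7, 11.1). Remaining: Δeast = 34.12, Δnorth = -10.09.
Bearing = atan2(34.12, -10.09) mod 360° = 106.48°; distance = √((34.12)² + (-10.09)²) = 35.580 nmi.

106°, 35.6 nmi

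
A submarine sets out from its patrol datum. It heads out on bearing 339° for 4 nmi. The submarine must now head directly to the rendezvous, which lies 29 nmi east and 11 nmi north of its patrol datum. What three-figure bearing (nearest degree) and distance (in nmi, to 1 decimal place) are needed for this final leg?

Leg 1 (339°, 4 nmi): east 4 sin 339° = -1.43, north 4 cos 339° = 3.73
Current position: (-1.43, 3.73). Target: (29, 11). Remaining: Δeast = 30.43, Δnorth = 7.27.
Bearing = atan2(30.43, 7.27) mod 360° = 76.57°; distance = √((30.43)² + (7.27)²) = 31.289 nmi.

077°, 31.3 nmi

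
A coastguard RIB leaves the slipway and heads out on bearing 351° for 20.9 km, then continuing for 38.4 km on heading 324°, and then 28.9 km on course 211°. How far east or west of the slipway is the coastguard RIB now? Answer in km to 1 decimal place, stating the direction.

Leg 1 (351°, 20.9 km): east 20.9 sin 351° = -3.27, north 20.9 cos 351° = 20.64
Leg 2 (324°, 38.4 km): east 38.4 sin 324° = -22.57, north 38.4 cos 324° = 31.07
Leg 3 (211°, 28.9 km): east 28.9 sin 211° = -14.88, north 28.9 cos 211° = -24.77
Net east component: -40.73 km.

40.7 km west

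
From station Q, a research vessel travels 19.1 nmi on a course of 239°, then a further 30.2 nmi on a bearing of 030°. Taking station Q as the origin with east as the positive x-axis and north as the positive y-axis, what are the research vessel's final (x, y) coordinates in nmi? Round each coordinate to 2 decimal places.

Leg 1 (239°, 19.1 nmi): east 19.1 sin 239° = -16.37, north 19.1 cos 239° = -9.84
Leg 2 (030°, 30.2 nmi): east 30.2 sin 30° = 15.10, north 30.2 cos 30° = 26.15
Summing: -1.27 nmi east, 16.32 nmi north → (-1.27, 16.32).

(-1.27, 16.32)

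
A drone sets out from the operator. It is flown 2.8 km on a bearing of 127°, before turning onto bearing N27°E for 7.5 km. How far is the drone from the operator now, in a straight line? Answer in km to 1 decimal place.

7.5 km

Leg 1 (127°, 2.8 km): east 2.8 sin 127° = 2.24, north 2.8 cos 127° = -1.69
Leg 2 (N27°E, 7.5 km): east 7.5 sin 27° = 3.40, north 7.5 cos 27° = 6.68
Net: 5.64 east, 5.00 north. Distance = √((5.64)² + (5.00)²) = 7.536 km.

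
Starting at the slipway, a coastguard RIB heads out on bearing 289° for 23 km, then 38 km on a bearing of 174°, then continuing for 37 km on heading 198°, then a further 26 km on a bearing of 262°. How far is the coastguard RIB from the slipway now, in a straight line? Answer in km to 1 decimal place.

Leg 1 (289°, 23 km): east 23 sin 289° = -21.75, north 23 cos 289° = 7.49
Leg 2 (174°, 38 km): east 38 sin 174° = 3.97, north 38 cos 174° = -37.79
Leg 3 (198°, 37 km): east 37 sin 198° = -11.43, north 37 cos 198° = -35.19
Leg 4 (262°, 26 km): east 26 sin 262° = -25.75, north 26 cos 262° = -3.62
Net: -54.96 east, -69.11 north. Distance = √((-54.96)² + (-69.11)²) = 88.298 km.

88.3 km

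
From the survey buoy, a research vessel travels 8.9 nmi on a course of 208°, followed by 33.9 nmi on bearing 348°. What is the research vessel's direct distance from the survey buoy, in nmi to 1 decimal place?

27.7 nmi

Leg 1 (208°, 8.9 nmi): east 8.9 sin 208° = -4.18, north 8.9 cos 208° = -7.86
Leg 2 (348°, 33.9 nmi): east 33.9 sin 348° = -7.05, north 33.9 cos 348° = 33.16
Net: -11.23 east, 25.30 north. Distance = √((-11.23)² + (25.30)²) = 27.680 nmi.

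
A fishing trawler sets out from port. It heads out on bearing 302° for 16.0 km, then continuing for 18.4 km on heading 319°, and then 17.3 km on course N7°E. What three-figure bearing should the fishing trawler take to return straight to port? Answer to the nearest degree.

149°

Leg 1 (302°, 16.0 km): east 16.0 sin 302° = -13.57, north 16.0 cos 302° = 8.48
Leg 2 (319°, 18.4 km): east 18.4 sin 319° = -12.07, north 18.4 cos 319° = 13.89
Leg 3 (N7°E, 17.3 km): east 17.3 sin 7° = 2.11, north 17.3 cos 7° = 17.17
Net displacement: -23.53 east, 39.54 north. Direction back to start is (23.53, -39.54): bearing = atan2(23.53, -39.54) mod 360° = 149.24° ≈ 149°.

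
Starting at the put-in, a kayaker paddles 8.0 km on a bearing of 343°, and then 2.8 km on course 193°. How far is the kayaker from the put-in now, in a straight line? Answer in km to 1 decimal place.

Leg 1 (343°, 8.0 km): east 8.0 sin 343° = -2.34, north 8.0 cos 343° = 7.65
Leg 2 (193°, 2.8 km): east 2.8 sin 193° = -0.63, north 2.8 cos 193° = -2.73
Net: -2.97 east, 4.92 north. Distance = √((-2.97)² + (4.92)²) = 5.748 km.

5.7 km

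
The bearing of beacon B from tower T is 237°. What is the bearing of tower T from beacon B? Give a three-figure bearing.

Back-bearing = 237° − 180° = 057°.

057°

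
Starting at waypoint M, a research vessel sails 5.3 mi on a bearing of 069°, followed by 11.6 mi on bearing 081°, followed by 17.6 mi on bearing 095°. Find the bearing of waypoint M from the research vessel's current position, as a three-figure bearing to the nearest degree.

Leg 1 (069°, 5.3 mi): east 5.3 sin 69° = 4.95, north 5.3 cos 69° = 1.90
Leg 2 (081°, 11.6 mi): east 11.6 sin 81° = 11.46, north 11.6 cos 81° = 1.81
Leg 3 (095°, 17.6 mi): east 17.6 sin 95° = 17.53, north 17.6 cos 95° = -1.53
Net displacement: 33.94 east, 2.18 north. Direction back to start is (-33.94, -2.18): bearing = atan2(-33.94, -2.18) mod 360° = 266.32° ≈ 266°.

266°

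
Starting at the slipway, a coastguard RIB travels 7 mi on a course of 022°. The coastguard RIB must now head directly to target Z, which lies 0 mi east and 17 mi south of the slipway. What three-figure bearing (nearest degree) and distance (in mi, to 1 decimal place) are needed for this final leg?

186°, 23.6 mi

Leg 1 (022°, 7 mi): east 7 sin 22° = 2.62, north 7 cos 22° = 6.49
Current position: (2.62, 6.49). Target: (0, -17). Remaining: Δeast = -2.62, Δnorth = -23.49.
Bearing = atan2(-2.62, -23.49) mod 360° = 186.37°; distance = √((-2.62)² + (-23.49)²) = 23.636 mi.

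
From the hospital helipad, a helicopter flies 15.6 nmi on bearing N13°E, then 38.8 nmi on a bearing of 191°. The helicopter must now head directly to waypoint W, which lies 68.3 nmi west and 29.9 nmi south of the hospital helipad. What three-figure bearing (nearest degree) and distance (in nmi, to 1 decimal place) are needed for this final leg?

264°, 64.8 nmi

Leg 1 (N13°E, 15.6 nmi): east 15.6 sin 13° = 3.51, north 15.6 cos 13° = 15.20
Leg 2 (191°, 38.8 nmi): east 38.8 sin 191° = -7.40, north 38.8 cos 191° = -38.09
Current position: (-3.89, -22.89). Target: (-68.3, -29.9). Remaining: Δeast = -64.41, Δnorth = -7.01.
Bearing = atan2(-64.41, -7.01) mod 360° = 263.79°; distance = √((-64.41)² + (-7.01)²) = 64.787 nmi.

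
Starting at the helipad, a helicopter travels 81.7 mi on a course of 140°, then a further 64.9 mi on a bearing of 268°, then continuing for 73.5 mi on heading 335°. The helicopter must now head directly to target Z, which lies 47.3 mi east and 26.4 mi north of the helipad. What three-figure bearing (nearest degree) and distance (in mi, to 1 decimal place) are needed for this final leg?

Leg 1 (140°, 81.7 mi): east 81.7 sin 140° = 52.52, north 81.7 cos 140° = -62.59
Leg 2 (268°, 64.9 mi): east 64.9 sin 268° = -64.86, north 64.9 cos 268° = -2.26
Leg 3 (335°, 73.5 mi): east 73.5 sin 335° = -31.06, north 73.5 cos 335° = 66.61
Current position: (-43.41, 1.76). Target: (47.3, 26.4). Remaining: Δeast = 90.71, Δnorth = 24.64.
Bearing = atan2(90.71, 24.64) mod 360° = 74.80°; distance = √((90.71)² + (24.64)²) = 93.994 mi.

075°, 94.0 mi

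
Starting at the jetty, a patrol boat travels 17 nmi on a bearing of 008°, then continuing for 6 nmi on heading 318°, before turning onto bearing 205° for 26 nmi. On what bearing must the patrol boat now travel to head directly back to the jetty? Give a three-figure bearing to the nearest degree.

Leg 1 (008°, 17 nmi): east 17 sin 8° = 2.37, north 17 cos 8° = 16.83
Leg 2 (318°, 6 nmi): east 6 sin 318° = -4.01, north 6 cos 318° = 4.46
Leg 3 (205°, 26 nmi): east 26 sin 205° = -10.99, north 26 cos 205° = -23.56
Net displacement: -12.64 east, -2.27 north. Direction back to start is (12.64, 2.27): bearing = atan2(12.64, 2.27) mod 360° = 79.81° ≈ 080°.

080°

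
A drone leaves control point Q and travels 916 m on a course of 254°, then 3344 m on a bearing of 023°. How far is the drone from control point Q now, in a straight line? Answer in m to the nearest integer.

2858 m

Leg 1 (254°, 916 m): east 916 sin 254° = -880.52, north 916 cos 254° = -252.48
Leg 2 (023°, 3344 m): east 3344 sin 23° = 1306.60, north 3344 cos 23° = 3078.17
Net: 426.09 east, 2825.68 north. Distance = √((426.09)² + (2825.68)²) = 2857.629 m.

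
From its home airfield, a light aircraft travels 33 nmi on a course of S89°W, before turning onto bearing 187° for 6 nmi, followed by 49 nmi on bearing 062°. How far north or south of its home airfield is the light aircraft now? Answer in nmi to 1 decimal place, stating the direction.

16.5 nmi north

Leg 1 (S89°W, 33 nmi): east 33 sin 269° = -32.99, north 33 cos 269° = -0.58
Leg 2 (187°, 6 nmi): east 6 sin 187° = -0.73, north 6 cos 187° = -5.96
Leg 3 (062°, 49 nmi): east 49 sin 62° = 43.26, north 49 cos 62° = 23.00
Net north component: 16.47 nmi.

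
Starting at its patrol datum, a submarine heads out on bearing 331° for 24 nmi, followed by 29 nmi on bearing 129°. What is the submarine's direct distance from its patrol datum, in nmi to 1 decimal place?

Leg 1 (331°, 24 nmi): east 24 sin 331° = -11.64, north 24 cos 331° = 20.99
Leg 2 (129°, 29 nmi): east 29 sin 129° = 22.54, north 29 cos 129° = -18.25
Net: 10.90 east, 2.74 north. Distance = √((10.90)² + (2.74)²) = 11.241 nmi.

11.2 nmi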